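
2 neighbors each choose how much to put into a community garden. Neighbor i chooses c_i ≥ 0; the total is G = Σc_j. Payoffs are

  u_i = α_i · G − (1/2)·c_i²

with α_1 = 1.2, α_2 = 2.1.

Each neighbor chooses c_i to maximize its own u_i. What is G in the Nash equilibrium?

3.3

Neighbor i's FOC: ∂u_i/∂c_i = α_i − c_i = 0, so c_i* = α_i.
NE contributions = (1.2, 2.1); G = 3.3.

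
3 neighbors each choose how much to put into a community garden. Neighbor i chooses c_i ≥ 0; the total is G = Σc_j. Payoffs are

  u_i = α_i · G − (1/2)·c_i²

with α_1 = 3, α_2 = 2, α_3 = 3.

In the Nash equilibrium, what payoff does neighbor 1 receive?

Neighbor i's FOC: ∂u_i/∂c_i = α_i − c_i = 0, so c_i* = α_i.
NE contributions = (3, 2, 3); G = 8.
u_1 = α_1·G − ½·(c_1)² = 3·8 − ½·3² = 19.5.

19.5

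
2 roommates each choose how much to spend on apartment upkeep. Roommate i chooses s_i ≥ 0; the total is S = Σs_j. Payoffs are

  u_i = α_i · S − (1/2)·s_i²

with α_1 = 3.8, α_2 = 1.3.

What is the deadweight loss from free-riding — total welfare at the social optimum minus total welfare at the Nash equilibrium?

Roommate i's FOC: ∂u_i/∂s_i = α_i − s_i = 0, so s_i* = α_i.
NE contributions = (3.8, 1.3); S = 5.1.
W^NE = (Σα)·S − ½Σα_i² = 5.1² − ½·16.13 = 17.945.
Planner sets s_i = Σα_j = 5.1 for every i, so S^SO = 2·5.1 = 10.2.
W^SO = (Σα)·S^SO − ½·2·(Σα)² = (2/2)·5.1² = 26.01.
Deadweight loss = W^SO − W^NE = 8.065.

8.065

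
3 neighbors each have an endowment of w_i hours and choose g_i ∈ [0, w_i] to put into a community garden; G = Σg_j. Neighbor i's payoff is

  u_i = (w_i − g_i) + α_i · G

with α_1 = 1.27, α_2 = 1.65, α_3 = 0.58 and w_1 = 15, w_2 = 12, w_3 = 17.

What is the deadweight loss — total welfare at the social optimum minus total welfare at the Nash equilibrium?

∂u_i/∂g_i = α_i − 1, so neighbor i contributes w_i if α_i > 1, else 0.
α_i > 1 for i ∈ {1, 2}; NE contributions (15, 12, 0), G = 27.
W^NE = Σw_i − G^NE + (Σα_i)·G^NE = 44 + 2.5·27 = 111.5.
Planner: ∂(Σu_j)/∂g_i = Σα_j − 1 = 2.5 > 0, so everyone contributes w_i; G^SO = 44, W^SO = 44 + 2.5·44 = 154.
Deadweight loss = 42.5.

42.5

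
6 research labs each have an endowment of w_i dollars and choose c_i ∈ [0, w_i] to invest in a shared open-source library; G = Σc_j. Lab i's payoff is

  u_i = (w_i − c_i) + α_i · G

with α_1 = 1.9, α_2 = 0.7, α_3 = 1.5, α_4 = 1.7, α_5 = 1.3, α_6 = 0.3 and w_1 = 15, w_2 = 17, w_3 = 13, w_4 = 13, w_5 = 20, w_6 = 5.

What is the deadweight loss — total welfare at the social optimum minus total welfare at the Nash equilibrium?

140.8

∂u_i/∂c_i = α_i − 1, so lab i contributes w_i if α_i > 1, else 0.
α_i > 1 for i ∈ {1, 3, 4, 5}; NE contributions (15, 0, 13, 13, 20, 0), G = 61.
W^NE = Σw_i − G^NE + (Σα_i)·G^NE = 83 + 6.4·61 = 473.4.
Planner: ∂(Σu_j)/∂c_i = Σα_j − 1 = 6.4 > 0, so everyone contributes w_i; G^SO = 83, W^SO = 83 + 6.4·83 = 614.2.
Deadweight loss = 140.8.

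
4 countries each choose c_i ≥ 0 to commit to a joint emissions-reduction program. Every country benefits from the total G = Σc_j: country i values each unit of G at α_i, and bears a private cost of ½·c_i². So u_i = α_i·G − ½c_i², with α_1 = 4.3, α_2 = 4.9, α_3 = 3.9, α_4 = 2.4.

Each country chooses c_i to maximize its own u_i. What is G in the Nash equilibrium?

Country i's FOC: ∂u_i/∂c_i = α_i − c_i = 0, so c_i* = α_i.
NE contributions = (4.3, 4.9, 3.9, 2.4); G = 15.5.

15.5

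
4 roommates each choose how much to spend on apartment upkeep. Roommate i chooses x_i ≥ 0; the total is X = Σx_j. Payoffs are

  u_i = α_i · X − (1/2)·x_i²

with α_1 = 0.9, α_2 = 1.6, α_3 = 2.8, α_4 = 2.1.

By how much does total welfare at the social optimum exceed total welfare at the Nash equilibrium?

Roommate i's FOC: ∂u_i/∂x_i = α_i − x_i = 0, so x_i* = α_i.
NE contributions = (0.9, 1.6, 2.8, 2.1); X = 7.4.
W^NE = (Σα)·X − ½Σα_i² = 7.4² − ½·15.62 = 46.95.
Planner sets x_i = Σα_j = 7.4 for every i, so X^SO = 4·7.4 = 29.6.
W^SO = (Σα)·X^SO − ½·4·(Σα)² = (4/2)·7.4² = 109.52.
Deadweight loss = W^SO − W^NE = 62.57.

62.57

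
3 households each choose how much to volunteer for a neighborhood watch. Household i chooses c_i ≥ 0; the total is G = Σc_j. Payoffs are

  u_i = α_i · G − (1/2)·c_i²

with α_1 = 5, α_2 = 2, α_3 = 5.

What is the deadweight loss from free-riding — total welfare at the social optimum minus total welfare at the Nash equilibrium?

99

Household i's FOC: ∂u_i/∂c_i = α_i − c_i = 0, so c_i* = α_i.
NE contributions = (5, 2, 5); G = 12.
W^NE = (Σα)·G − ½Σα_i² = 12² − ½·54 = 117.
Planner sets c_i = Σα_j = 12 for every i, so G^SO = 3·12 = 36.
W^SO = (Σα)·G^SO − ½·3·(Σα)² = (3/2)·12² = 216.
Deadweight loss = W^SO − W^NE = 99.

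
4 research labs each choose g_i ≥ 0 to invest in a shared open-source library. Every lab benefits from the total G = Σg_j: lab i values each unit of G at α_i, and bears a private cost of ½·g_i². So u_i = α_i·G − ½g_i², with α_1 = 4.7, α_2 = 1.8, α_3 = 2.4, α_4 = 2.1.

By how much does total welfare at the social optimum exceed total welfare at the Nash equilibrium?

Lab i's FOC: ∂u_i/∂g_i = α_i − g_i = 0, so g_i* = α_i.
NE contributions = (4.7, 1.8, 2.4, 2.1); G = 11.
W^NE = (Σα)·G − ½Σα_i² = 11² − ½·35.5 = 103.25.
Planner sets g_i = Σα_j = 11 for every i, so G^SO = 4·11 = 44.
W^SO = (Σα)·G^SO − ½·4·(Σα)² = (4/2)·11² = 242.
Deadweight loss = W^SO − W^NE = 138.75.

138.75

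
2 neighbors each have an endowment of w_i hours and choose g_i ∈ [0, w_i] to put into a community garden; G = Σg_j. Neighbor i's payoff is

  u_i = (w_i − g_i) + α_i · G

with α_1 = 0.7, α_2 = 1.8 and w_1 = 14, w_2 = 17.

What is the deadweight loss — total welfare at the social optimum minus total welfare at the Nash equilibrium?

∂u_i/∂g_i = α_i − 1, so neighbor i contributes w_i if α_i > 1, else 0.
α_i > 1 for i ∈ {2}; NE contributions (0, 17), G = 17.
W^NE = Σw_i − G^NE + (Σα_i)·G^NE = 31 + 1.5·17 = 56.5.
Planner: ∂(Σu_j)/∂g_i = Σα_j − 1 = 1.5 > 0, so everyone contributes w_i; G^SO = 31, W^SO = 31 + 1.5·31 = 77.5.
Deadweight loss = 21.

21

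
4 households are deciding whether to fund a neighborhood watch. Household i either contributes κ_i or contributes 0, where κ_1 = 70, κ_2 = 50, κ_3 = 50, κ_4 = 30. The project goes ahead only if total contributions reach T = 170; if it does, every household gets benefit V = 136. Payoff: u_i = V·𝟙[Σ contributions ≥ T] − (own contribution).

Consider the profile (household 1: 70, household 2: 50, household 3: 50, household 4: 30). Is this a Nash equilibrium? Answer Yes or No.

Total = 200 ≥ 170: provided.
Household 1 (pledges 70, payoff 66): dropping to 0 → total 130, payoff 0. No gain.
Household 2 (pledges 50, payoff 86): dropping to 0 → total 150, payoff 0. No gain.
Household 3 (pledges 50, payoff 86): dropping to 0 → total 150, payoff 0. No gain.
Household 4 (pledges 30, payoff 106): dropping to 0 → total 170, payoff 136. Profitable deviation.

No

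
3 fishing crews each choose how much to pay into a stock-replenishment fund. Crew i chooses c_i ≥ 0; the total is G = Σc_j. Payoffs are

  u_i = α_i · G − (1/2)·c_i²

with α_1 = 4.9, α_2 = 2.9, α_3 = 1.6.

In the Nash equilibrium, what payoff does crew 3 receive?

13.76

Crew i's FOC: ∂u_i/∂c_i = α_i − c_i = 0, so c_i* = α_i.
NE contributions = (4.9, 2.9, 1.6); G = 9.4.
u_3 = α_3·G − ½·(c_3)² = 1.6·9.4 − ½·1.6² = 13.76.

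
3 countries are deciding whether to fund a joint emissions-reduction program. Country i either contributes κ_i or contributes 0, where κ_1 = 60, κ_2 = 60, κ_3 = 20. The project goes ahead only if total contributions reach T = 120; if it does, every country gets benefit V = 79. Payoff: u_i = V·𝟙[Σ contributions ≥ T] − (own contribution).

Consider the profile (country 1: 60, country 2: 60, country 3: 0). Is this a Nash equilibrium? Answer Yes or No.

Total = 120 ≥ 120: provided.
Country 1 (pledges 60, payoff 19): dropping to 0 → total 60, payoff 0. No gain.
Country 2 (pledges 60, payoff 19): dropping to 0 → total 60, payoff 0. No gain.
Country 3 (pledges 0, payoff 79): pledging 20 → total 140, payoff 59. No gain.

Yes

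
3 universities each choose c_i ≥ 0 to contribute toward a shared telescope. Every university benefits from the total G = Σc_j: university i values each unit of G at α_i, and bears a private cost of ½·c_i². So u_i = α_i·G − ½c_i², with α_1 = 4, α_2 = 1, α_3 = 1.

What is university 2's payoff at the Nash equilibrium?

5.5

University i's FOC: ∂u_i/∂c_i = α_i − c_i = 0, so c_i* = α_i.
NE contributions = (4, 1, 1); G = 6.
u_2 = α_2·G − ½·(c_2)² = 1·6 − ½·1² = 5.5.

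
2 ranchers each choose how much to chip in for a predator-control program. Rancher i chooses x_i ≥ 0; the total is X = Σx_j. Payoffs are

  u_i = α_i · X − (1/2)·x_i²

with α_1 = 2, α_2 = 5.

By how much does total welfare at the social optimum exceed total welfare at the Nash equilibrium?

14.5

Rancher i's FOC: ∂u_i/∂x_i = α_i − x_i = 0, so x_i* = α_i.
NE contributions = (2, 5); X = 7.
W^NE = (Σα)·X − ½Σα_i² = 7² − ½·29 = 34.5.
Planner sets x_i = Σα_j = 7 for every i, so X^SO = 2·7 = 14.
W^SO = (Σα)·X^SO − ½·2·(Σα)² = (2/2)·7² = 49.
Deadweight loss = W^SO − W^NE = 14.5.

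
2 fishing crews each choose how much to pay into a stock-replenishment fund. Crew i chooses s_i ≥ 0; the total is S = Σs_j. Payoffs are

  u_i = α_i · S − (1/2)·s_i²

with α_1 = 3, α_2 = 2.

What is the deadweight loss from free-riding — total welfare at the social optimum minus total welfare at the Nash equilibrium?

6.5

Crew i's FOC: ∂u_i/∂s_i = α_i − s_i = 0, so s_i* = α_i.
NE contributions = (3, 2); S = 5.
W^NE = (Σα)·S − ½Σα_i² = 5² − ½·13 = 18.5.
Planner sets s_i = Σα_j = 5 for every i, so S^SO = 2·5 = 10.
W^SO = (Σα)·S^SO − ½·2·(Σα)² = (2/2)·5² = 25.
Deadweight loss = W^SO − W^NE = 6.5.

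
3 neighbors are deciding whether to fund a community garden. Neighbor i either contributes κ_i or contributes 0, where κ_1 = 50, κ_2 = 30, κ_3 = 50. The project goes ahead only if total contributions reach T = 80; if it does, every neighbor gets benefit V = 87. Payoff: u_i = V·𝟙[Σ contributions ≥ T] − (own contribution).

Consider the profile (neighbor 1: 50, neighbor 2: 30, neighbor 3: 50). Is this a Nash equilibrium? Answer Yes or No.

Total = 130 ≥ 80: provided.
Neighbor 1 (pledges 50, payoff 37): dropping to 0 → total 80, payoff 87. Profitable deviation.

No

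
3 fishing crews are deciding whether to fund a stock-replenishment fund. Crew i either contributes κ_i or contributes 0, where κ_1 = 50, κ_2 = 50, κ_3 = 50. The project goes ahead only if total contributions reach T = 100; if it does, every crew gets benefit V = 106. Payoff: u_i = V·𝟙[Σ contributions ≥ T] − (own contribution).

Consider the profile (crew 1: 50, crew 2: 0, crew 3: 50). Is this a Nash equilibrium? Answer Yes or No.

Yes

Total = 100 ≥ 100: provided.
Crew 1 (pledges 50, payoff 56): dropping to 0 → total 50, payoff 0. No gain.
Crew 2 (pledges 0, payoff 106): pledging 50 → total 150, payoff 56. No gain.
Crew 3 (pledges 50, payoff 56): dropping to 0 → total 50, payoff 0. No gain.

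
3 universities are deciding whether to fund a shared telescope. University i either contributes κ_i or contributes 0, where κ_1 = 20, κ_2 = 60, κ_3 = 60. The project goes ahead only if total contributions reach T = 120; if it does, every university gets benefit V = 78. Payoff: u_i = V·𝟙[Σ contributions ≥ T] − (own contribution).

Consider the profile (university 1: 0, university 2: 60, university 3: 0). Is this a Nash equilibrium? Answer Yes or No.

No

Total = 60 < 120: not provided.
University 1 (pledges 0, payoff 0): pledging 20 → total 80, payoff -20. No gain.
University 2 (pledges 60, payoff -60): dropping to 0 → total 0, payoff 0. Profitable deviation.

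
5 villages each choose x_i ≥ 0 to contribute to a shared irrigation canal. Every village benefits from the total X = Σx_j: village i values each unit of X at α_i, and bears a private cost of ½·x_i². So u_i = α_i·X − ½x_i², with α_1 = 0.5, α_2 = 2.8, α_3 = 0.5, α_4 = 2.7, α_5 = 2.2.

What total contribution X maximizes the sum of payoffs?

43.5

Planner FOC: ∂(Σu_j)/∂x_i = (Σα_j) − x_i = 0, so x_i^SO = Σα_j = 8.7 for every i; X^SO = 43.5.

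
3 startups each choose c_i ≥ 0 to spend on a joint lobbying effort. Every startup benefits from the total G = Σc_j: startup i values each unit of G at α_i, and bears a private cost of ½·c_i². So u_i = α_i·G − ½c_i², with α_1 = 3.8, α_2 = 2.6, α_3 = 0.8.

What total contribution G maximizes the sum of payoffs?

21.6

Planner FOC: ∂(Σu_j)/∂c_i = (Σα_j) − c_i = 0, so c_i^SO = Σα_j = 7.2 for every i; G^SO = 21.6.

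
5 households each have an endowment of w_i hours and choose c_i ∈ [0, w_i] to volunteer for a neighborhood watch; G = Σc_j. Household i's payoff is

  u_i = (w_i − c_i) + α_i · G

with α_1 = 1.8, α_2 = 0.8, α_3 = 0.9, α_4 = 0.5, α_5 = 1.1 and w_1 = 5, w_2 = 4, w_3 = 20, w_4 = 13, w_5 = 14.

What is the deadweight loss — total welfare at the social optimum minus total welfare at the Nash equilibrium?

151.7

∂u_i/∂c_i = α_i − 1, so household i contributes w_i if α_i > 1, else 0.
α_i > 1 for i ∈ {1, 5}; NE contributions (5, 0, 0, 0, 14), G = 19.
W^NE = Σw_i − G^NE + (Σα_i)·G^NE = 56 + 4.1·19 = 133.9.
Planner: ∂(Σu_j)/∂c_i = Σα_j − 1 = 4.1 > 0, so everyone contributes w_i; G^SO = 56, W^SO = 56 + 4.1·56 = 285.6.
Deadweight loss = 151.7.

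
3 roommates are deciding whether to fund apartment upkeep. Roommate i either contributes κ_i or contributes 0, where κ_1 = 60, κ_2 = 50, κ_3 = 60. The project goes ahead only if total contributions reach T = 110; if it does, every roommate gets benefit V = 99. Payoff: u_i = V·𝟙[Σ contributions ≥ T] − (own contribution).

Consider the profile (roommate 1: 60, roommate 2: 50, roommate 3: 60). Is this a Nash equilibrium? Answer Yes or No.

Total = 170 ≥ 110: provided.
Roommate 1 (pledges 60, payoff 39): dropping to 0 → total 110, payoff 99. Profitable deviation.

No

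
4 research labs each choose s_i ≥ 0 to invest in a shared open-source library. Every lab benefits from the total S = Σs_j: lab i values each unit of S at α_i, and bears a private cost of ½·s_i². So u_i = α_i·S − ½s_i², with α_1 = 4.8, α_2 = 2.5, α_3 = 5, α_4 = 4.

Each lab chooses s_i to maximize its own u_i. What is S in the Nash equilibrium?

Lab i's FOC: ∂u_i/∂s_i = α_i − s_i = 0, so s_i* = α_i.
NE contributions = (4.8, 2.5, 5, 4); S = 16.3.

16.3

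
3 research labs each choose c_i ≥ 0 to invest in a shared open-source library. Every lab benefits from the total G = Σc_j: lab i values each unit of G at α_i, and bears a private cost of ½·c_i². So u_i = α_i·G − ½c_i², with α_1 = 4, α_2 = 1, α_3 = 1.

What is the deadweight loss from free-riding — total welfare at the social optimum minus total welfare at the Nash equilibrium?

Lab i's FOC: ∂u_i/∂c_i = α_i − c_i = 0, so c_i* = α_i.
NE contributions = (4, 1, 1); G = 6.
W^NE = (Σα)·G − ½Σα_i² = 6² − ½·18 = 27.
Planner sets c_i = Σα_j = 6 for every i, so G^SO = 3·6 = 18.
W^SO = (Σα)·G^SO − ½·3·(Σα)² = (3/2)·6² = 54.
Deadweight loss = W^SO − W^NE = 27.

27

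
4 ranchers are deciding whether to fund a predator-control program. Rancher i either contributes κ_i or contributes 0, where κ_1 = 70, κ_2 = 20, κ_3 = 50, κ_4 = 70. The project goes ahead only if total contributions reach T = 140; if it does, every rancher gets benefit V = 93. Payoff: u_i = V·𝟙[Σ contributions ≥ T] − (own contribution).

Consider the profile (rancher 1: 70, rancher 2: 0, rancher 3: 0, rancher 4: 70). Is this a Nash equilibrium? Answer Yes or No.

Total = 140 ≥ 140: provided.
Rancher 1 (pledges 70, payoff 23): dropping to 0 → total 70, payoff 0. No gain.
Rancher 2 (pledges 0, payoff 93): pledging 20 → total 160, payoff 73. No gain.
Rancher 3 (pledges 0, payoff 93): pledging 50 → total 190, payoff 43. No gain.
Rancher 4 (pledges 70, payoff 23): dropping to 0 → total 70, payoff 0. No gain.

Yes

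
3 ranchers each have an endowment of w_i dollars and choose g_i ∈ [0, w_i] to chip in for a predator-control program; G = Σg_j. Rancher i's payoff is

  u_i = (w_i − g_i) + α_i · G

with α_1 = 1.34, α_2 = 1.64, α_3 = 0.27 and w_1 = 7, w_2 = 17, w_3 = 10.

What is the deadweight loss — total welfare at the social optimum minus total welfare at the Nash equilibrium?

22.5

∂u_i/∂g_i = α_i − 1, so rancher i contributes w_i if α_i > 1, else 0.
α_i > 1 for i ∈ {1, 2}; NE contributions (7, 17, 0), G = 24.
W^NE = Σw_i − G^NE + (Σα_i)·G^NE = 34 + 2.25·24 = 88.
Planner: ∂(Σu_j)/∂g_i = Σα_j − 1 = 2.25 > 0, so everyone contributes w_i; G^SO = 34, W^SO = 34 + 2.25·34 = 110.5.
Deadweight loss = 22.5.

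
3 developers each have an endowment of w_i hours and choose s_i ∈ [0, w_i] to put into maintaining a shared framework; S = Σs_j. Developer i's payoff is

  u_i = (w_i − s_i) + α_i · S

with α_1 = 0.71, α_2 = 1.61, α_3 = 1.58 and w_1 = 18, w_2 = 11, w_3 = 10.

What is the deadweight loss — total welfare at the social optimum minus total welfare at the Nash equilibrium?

52.2

∂u_i/∂s_i = α_i − 1, so developer i contributes w_i if α_i > 1, else 0.
α_i > 1 for i ∈ {2, 3}; NE contributions (0, 11, 10), S = 21.
W^NE = Σw_i − S^NE + (Σα_i)·S^NE = 39 + 2.9·21 = 99.9.
Planner: ∂(Σu_j)/∂s_i = Σα_j − 1 = 2.9 > 0, so everyone contributes w_i; S^SO = 39, W^SO = 39 + 2.9·39 = 152.1.
Deadweight loss = 52.2.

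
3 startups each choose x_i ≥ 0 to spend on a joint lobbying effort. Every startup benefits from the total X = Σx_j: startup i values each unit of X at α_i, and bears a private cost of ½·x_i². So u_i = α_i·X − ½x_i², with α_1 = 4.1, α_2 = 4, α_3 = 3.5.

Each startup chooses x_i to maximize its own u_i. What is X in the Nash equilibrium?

Startup i's FOC: ∂u_i/∂x_i = α_i − x_i = 0, so x_i* = α_i.
NE contributions = (4.1, 4, 3.5); X = 11.6.

11.6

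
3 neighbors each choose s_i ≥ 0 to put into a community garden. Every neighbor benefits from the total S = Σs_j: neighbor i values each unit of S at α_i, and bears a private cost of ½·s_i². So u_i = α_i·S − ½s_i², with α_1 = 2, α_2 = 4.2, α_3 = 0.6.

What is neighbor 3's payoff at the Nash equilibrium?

Neighbor i's FOC: ∂u_i/∂s_i = α_i − s_i = 0, so s_i* = α_i.
NE contributions = (2, 4.2, 0.6); S = 6.8.
u_3 = α_3·S − ½·(s_3)² = 0.6·6.8 − ½·0.6² = 3.9.

3.9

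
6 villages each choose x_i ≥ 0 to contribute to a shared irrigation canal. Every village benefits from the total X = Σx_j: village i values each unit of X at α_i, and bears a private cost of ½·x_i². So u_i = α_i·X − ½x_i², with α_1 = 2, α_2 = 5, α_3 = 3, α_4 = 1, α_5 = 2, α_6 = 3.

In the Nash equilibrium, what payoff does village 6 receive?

43.5

Village i's FOC: ∂u_i/∂x_i = α_i − x_i = 0, so x_i* = α_i.
NE contributions = (2, 5, 3, 1, 2, 3); X = 16.
u_6 = α_6·X − ½·(x_6)² = 3·16 − ½·3² = 43.5.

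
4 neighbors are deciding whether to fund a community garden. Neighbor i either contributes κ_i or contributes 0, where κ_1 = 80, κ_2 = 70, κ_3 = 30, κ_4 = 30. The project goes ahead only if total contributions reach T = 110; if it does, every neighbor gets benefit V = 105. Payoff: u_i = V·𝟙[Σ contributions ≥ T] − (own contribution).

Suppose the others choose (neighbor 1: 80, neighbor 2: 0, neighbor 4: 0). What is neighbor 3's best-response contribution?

30

Others' total = 80. Contributing 30 brings total to 110 ≥ 110: gain V − κ_3 = 75.
Best response: 30.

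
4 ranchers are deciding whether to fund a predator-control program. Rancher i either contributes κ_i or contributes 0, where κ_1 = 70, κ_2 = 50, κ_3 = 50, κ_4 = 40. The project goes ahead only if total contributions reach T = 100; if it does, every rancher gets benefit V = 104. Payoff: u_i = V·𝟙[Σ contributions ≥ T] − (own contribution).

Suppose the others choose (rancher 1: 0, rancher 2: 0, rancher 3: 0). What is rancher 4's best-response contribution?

0

Others' total = 0. Even contributing 40 gives 40 < 100: no benefit either way.
Best response: 0.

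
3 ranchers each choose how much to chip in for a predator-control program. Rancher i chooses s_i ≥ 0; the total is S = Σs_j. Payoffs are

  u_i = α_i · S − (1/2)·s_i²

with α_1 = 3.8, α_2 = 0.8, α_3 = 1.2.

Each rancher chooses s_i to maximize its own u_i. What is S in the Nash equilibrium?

5.8

Rancher i's FOC: ∂u_i/∂s_i = α_i − s_i = 0, so s_i* = α_i.
NE contributions = (3.8, 0.8, 1.2); S = 5.8.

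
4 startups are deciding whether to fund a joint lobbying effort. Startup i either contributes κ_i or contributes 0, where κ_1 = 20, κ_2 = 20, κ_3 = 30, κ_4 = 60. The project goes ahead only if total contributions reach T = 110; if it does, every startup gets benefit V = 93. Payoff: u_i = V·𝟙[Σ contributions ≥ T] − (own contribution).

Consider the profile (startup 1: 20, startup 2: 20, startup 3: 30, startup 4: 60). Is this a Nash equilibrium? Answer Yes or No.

Total = 130 ≥ 110: provided.
Startup 1 (pledges 20, payoff 73): dropping to 0 → total 110, payoff 93. Profitable deviation.

No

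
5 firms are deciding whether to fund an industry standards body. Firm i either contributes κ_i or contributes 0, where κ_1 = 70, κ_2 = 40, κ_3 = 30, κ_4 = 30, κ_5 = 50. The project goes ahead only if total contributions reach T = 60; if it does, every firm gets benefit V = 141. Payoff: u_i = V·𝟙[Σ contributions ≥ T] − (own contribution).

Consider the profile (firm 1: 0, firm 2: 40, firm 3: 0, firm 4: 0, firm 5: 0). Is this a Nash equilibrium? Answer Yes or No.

No

Total = 40 < 60: not provided.
Firm 1 (pledges 0, payoff 0): pledging 70 → total 110, payoff 71. Profitable deviation.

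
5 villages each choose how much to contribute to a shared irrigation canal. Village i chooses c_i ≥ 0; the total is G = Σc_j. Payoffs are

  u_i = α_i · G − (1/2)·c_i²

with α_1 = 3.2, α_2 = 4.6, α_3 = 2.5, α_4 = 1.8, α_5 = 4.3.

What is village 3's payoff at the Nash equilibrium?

Village i's FOC: ∂u_i/∂c_i = α_i − c_i = 0, so c_i* = α_i.
NE contributions = (3.2, 4.6, 2.5, 1.8, 4.3); G = 16.4.
u_3 = α_3·G − ½·(c_3)² = 2.5·16.4 − ½·2.5² = 37.875.

37.875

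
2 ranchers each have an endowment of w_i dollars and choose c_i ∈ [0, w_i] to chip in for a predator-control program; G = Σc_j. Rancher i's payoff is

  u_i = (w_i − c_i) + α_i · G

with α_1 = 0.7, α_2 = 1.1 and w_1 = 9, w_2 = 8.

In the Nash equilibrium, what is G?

8

∂u_i/∂c_i = α_i − 1, so rancher i contributes w_i if α_i > 1, else 0.
α_i > 1 for i ∈ {2}; NE contributions (0, 8), G = 8.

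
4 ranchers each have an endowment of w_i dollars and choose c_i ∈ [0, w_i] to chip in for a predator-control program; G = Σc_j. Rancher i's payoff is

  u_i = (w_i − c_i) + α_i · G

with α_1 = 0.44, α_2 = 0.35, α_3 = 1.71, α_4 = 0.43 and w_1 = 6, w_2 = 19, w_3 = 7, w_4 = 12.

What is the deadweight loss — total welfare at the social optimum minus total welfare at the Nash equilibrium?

71.41

∂u_i/∂c_i = α_i − 1, so rancher i contributes w_i if α_i > 1, else 0.
α_i > 1 for i ∈ {3}; NE contributions (0, 0, 7, 0), G = 7.
W^NE = Σw_i − G^NE + (Σα_i)·G^NE = 44 + 1.93·7 = 57.51.
Planner: ∂(Σu_j)/∂c_i = Σα_j − 1 = 1.93 > 0, so everyone contributes w_i; G^SO = 44, W^SO = 44 + 1.93·44 = 128.92.
Deadweight loss = 71.41.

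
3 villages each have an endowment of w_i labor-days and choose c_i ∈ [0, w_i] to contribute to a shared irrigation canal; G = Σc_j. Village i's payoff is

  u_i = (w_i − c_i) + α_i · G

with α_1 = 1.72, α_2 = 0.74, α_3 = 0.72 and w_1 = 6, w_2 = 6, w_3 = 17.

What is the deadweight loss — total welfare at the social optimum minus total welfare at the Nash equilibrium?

∂u_i/∂c_i = α_i − 1, so village i contributes w_i if α_i > 1, else 0.
α_i > 1 for i ∈ {1}; NE contributions (6, 0, 0), G = 6.
W^NE = Σw_i − G^NE + (Σα_i)·G^NE = 29 + 2.18·6 = 42.08.
Planner: ∂(Σu_j)/∂c_i = Σα_j − 1 = 2.18 > 0, so everyone contributes w_i; G^SO = 29, W^SO = 29 + 2.18·29 = 92.22.
Deadweight loss = 50.14.

50.14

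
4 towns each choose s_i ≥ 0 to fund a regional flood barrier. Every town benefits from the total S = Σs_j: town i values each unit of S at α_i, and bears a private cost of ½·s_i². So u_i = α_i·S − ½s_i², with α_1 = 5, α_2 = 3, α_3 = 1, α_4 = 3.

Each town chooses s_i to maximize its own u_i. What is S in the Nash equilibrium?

12

Town i's FOC: ∂u_i/∂s_i = α_i − s_i = 0, so s_i* = α_i.
NE contributions = (5, 3, 1, 3); S = 12.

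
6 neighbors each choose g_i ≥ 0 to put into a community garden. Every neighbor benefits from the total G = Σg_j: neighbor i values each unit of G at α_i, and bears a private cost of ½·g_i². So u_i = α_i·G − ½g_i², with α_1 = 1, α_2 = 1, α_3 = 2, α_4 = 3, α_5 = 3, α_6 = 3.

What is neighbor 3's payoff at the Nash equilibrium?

Neighbor i's FOC: ∂u_i/∂g_i = α_i − g_i = 0, so g_i* = α_i.
NE contributions = (1, 1, 2, 3, 3, 3); G = 13.
u_3 = α_3·G − ½·(g_3)² = 2·13 − ½·2² = 24.

24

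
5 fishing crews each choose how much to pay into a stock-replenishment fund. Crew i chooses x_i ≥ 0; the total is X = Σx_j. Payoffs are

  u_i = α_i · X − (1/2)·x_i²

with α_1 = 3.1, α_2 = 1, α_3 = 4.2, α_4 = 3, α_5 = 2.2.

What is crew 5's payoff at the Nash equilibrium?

Crew i's FOC: ∂u_i/∂x_i = α_i − x_i = 0, so x_i* = α_i.
NE contributions = (3.1, 1, 4.2, 3, 2.2); X = 13.5.
u_5 = α_5·X − ½·(x_5)² = 2.2·13.5 − ½·2.2² = 27.28.

27.28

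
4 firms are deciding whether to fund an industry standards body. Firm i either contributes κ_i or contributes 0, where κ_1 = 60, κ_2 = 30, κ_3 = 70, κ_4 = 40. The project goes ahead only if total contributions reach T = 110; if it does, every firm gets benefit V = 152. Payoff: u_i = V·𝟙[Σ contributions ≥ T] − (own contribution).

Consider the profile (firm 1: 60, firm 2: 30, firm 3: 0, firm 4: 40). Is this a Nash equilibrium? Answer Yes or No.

Total = 130 ≥ 110: provided.
Firm 1 (pledges 60, payoff 92): dropping to 0 → total 70, payoff 0. No gain.
Firm 2 (pledges 30, payoff 122): dropping to 0 → total 100, payoff 0. No gain.
Firm 3 (pledges 0, payoff 152): pledging 70 → total 200, payoff 82. No gain.
Firm 4 (pledges 40, payoff 112): dropping to 0 → total 90, payoff 0. No gain.

Yes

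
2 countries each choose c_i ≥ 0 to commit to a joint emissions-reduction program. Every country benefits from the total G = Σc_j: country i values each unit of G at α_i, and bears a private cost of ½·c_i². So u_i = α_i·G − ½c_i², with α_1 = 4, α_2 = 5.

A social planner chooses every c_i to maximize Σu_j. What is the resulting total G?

Planner FOC: ∂(Σu_j)/∂c_i = (Σα_j) − c_i = 0, so c_i^SO = Σα_j = 9 for every i; G^SO = 18.

18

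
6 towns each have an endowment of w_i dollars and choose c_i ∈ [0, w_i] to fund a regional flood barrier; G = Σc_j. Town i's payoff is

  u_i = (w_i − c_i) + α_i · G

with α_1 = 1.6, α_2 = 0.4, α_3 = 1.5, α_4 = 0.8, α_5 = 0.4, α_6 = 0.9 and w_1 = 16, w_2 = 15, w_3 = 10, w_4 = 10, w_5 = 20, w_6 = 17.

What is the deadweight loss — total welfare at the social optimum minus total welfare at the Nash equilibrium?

285.2

∂u_i/∂c_i = α_i − 1, so town i contributes w_i if α_i > 1, else 0.
α_i > 1 for i ∈ {1, 3}; NE contributions (16, 0, 10, 0, 0, 0), G = 26.
W^NE = Σw_i − G^NE + (Σα_i)·G^NE = 88 + 4.6·26 = 207.6.
Planner: ∂(Σu_j)/∂c_i = Σα_j − 1 = 4.6 > 0, so everyone contributes w_i; G^SO = 88, W^SO = 88 + 4.6·88 = 492.8.
Deadweight loss = 285.2.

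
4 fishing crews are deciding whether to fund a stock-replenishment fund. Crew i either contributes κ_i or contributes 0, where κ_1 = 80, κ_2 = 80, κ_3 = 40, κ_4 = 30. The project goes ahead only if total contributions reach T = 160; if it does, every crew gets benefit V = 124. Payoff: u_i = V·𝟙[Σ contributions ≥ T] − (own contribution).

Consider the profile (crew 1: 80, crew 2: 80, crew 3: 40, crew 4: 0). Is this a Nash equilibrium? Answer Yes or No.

Total = 200 ≥ 160: provided.
Crew 1 (pledges 80, payoff 44): dropping to 0 → total 120, payoff 0. No gain.
Crew 2 (pledges 80, payoff 44): dropping to 0 → total 120, payoff 0. No gain.
Crew 3 (pledges 40, payoff 84): dropping to 0 → total 160, payoff 124. Profitable deviation.

No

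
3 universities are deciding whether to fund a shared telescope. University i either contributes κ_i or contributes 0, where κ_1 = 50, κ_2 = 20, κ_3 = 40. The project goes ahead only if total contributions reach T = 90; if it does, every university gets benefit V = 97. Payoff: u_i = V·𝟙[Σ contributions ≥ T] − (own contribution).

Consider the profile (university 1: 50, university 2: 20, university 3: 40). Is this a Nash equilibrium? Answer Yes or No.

No

Total = 110 ≥ 90: provided.
University 1 (pledges 50, payoff 47): dropping to 0 → total 60, payoff 0. No gain.
University 2 (pledges 20, payoff 77): dropping to 0 → total 90, payoff 97. Profitable deviation.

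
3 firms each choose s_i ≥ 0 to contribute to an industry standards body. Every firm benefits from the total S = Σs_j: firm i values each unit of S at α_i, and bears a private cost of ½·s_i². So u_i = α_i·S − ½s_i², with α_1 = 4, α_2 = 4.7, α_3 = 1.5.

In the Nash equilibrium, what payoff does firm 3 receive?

Firm i's FOC: ∂u_i/∂s_i = α_i − s_i = 0, so s_i* = α_i.
NE contributions = (4, 4.7, 1.5); S = 10.2.
u_3 = α_3·S − ½·(s_3)² = 1.5·10.2 − ½·1.5² = 14.175.

14.175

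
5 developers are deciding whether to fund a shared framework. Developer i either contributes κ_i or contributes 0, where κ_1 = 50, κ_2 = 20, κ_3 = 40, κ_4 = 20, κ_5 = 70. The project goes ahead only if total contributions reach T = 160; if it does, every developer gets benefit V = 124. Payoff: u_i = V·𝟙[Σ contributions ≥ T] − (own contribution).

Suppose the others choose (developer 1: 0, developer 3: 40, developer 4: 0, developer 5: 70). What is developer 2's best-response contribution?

0

Others' total = 110. Even contributing 20 gives 130 < 160: no benefit either way.
Best response: 0.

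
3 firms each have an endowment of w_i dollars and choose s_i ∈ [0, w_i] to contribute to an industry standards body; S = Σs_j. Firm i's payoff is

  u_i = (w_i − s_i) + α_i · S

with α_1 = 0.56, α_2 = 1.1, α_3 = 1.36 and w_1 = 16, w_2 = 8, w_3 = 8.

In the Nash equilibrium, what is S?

∂u_i/∂s_i = α_i − 1, so firm i contributes w_i if α_i > 1, else 0.
α_i > 1 for i ∈ {2, 3}; NE contributions (0, 8, 8), S = 16.

16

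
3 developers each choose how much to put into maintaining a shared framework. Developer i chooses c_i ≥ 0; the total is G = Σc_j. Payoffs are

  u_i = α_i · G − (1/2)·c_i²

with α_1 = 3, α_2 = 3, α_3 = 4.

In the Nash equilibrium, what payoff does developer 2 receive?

Developer i's FOC: ∂u_i/∂c_i = α_i − c_i = 0, so c_i* = α_i.
NE contributions = (3, 3, 4); G = 10.
u_2 = α_2·G − ½·(c_2)² = 3·10 − ½·3² = 25.5.

25.5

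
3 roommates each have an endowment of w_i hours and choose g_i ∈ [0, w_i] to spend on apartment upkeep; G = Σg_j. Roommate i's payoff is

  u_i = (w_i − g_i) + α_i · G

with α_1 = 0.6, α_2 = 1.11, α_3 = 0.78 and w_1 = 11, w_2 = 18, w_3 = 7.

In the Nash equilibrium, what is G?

∂u_i/∂g_i = α_i − 1, so roommate i contributes w_i if α_i > 1, else 0.
α_i > 1 for i ∈ {2}; NE contributions (0, 18, 0), G = 18.

18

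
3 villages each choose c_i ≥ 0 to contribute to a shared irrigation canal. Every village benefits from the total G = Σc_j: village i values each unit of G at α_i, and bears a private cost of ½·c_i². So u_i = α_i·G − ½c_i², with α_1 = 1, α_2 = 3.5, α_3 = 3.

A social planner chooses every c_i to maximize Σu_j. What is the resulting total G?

22.5

Planner FOC: ∂(Σu_j)/∂c_i = (Σα_j) − c_i = 0, so c_i^SO = Σα_j = 7.5 for every i; G^SO = 22.5.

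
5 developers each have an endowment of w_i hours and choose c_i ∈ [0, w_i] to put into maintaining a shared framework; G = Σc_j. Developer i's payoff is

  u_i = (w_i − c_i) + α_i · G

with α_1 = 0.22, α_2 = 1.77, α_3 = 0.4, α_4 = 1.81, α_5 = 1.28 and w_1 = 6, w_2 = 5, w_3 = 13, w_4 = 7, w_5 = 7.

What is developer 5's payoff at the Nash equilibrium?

∂u_i/∂c_i = α_i − 1, so developer i contributes w_i if α_i > 1, else 0.
α_i > 1 for i ∈ {2, 4, 5}; NE contributions (0, 5, 0, 7, 7), G = 19.
u_5 = (7 − 7) + 1.28·19 = 24.32.

24.32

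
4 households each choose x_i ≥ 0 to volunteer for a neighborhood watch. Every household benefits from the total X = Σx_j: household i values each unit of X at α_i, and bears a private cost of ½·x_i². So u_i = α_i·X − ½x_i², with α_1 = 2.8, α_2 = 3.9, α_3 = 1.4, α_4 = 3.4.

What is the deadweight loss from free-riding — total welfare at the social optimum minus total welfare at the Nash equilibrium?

150.535

Household i's FOC: ∂u_i/∂x_i = α_i − x_i = 0, so x_i* = α_i.
NE contributions = (2.8, 3.9, 1.4, 3.4); X = 11.5.
W^NE = (Σα)·X − ½Σα_i² = 11.5² − ½·36.57 = 113.965.
Planner sets x_i = Σα_j = 11.5 for every i, so X^SO = 4·11.5 = 46.
W^SO = (Σα)·X^SO − ½·4·(Σα)² = (4/2)·11.5² = 264.5.
Deadweight loss = W^SO − W^NE = 150.535.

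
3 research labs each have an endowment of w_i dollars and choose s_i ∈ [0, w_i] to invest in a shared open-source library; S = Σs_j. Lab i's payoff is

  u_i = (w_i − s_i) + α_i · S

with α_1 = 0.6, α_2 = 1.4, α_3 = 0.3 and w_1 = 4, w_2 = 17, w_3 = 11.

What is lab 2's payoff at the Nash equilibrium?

23.8

∂u_i/∂s_i = α_i − 1, so lab i contributes w_i if α_i > 1, else 0.
α_i > 1 for i ∈ {2}; NE contributions (0, 17, 0), S = 17.
u_2 = (17 − 17) + 1.4·17 = 23.8.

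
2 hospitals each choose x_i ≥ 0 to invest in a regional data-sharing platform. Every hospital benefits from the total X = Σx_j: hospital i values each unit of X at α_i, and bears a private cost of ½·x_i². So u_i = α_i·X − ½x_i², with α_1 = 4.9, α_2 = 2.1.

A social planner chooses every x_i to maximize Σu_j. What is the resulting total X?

Planner FOC: ∂(Σu_j)/∂x_i = (Σα_j) − x_i = 0, so x_i^SO = Σα_j = 7 for every i; X^SO = 14.

14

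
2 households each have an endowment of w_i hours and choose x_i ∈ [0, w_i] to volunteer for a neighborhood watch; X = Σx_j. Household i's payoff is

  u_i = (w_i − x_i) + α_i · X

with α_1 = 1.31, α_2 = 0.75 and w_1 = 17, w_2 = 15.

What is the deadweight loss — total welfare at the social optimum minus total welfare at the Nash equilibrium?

∂u_i/∂x_i = α_i − 1, so household i contributes w_i if α_i > 1, else 0.
α_i > 1 for i ∈ {1}; NE contributions (17, 0), X = 17.
W^NE = Σw_i − X^NE + (Σα_i)·X^NE = 32 + 1.06·17 = 50.02.
Planner: ∂(Σu_j)/∂x_i = Σα_j − 1 = 1.06 > 0, so everyone contributes w_i; X^SO = 32, W^SO = 32 + 1.06·32 = 65.92.
Deadweight loss = 15.9.

15.9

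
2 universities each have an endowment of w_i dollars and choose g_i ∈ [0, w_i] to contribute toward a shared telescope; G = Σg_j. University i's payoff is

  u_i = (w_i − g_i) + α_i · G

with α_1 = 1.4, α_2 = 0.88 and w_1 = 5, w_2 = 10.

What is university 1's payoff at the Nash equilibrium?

7

∂u_i/∂g_i = α_i − 1, so university i contributes w_i if α_i > 1, else 0.
α_i > 1 for i ∈ {1}; NE contributions (5, 0), G = 5.
u_1 = (5 − 5) + 1.4·5 = 7.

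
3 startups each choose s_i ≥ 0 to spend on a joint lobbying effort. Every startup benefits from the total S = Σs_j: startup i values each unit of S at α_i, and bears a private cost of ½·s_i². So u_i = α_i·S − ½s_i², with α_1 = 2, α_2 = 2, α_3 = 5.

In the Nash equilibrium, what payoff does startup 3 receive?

Startup i's FOC: ∂u_i/∂s_i = α_i − s_i = 0, so s_i* = α_i.
NE contributions = (2, 2, 5); S = 9.
u_3 = α_3·S − ½·(s_3)² = 5·9 − ½·5² = 32.5.

32.5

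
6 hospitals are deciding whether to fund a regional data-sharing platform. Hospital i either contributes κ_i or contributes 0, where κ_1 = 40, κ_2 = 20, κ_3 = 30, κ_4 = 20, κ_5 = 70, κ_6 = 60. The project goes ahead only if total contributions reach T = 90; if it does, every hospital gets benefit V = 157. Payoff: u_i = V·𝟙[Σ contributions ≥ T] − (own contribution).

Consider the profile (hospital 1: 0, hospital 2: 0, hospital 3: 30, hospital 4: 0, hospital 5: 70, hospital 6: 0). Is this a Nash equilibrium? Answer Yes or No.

Total = 100 ≥ 90: provided.
Hospital 1 (pledges 0, payoff 157): pledging 40 → total 140, payoff 117. No gain.
Hospital 2 (pledges 0, payoff 157): pledging 20 → total 120, payoff 137. No gain.
Hospital 3 (pledges 30, payoff 127): dropping to 0 → total 70, payoff 0. No gain.
Hospital 4 (pledges 0, payoff 157): pledging 20 → total 120, payoff 137. No gain.
Hospital 5 (pledges 70, payoff 87): dropping to 0 → total 30, payoff 0. No gain.
Hospital 6 (pledges 0, payoff 157): pledging 60 → total 160, payoff 97. No gain.

Yes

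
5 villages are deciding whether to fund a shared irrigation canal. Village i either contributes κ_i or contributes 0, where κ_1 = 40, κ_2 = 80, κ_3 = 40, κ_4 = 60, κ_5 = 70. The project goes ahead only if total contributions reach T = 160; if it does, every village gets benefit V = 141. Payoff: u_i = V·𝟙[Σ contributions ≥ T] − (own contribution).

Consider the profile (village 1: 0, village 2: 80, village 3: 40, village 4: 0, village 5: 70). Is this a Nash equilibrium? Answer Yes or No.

Yes

Total = 190 ≥ 160: provided.
Village 1 (pledges 0, payoff 141): pledging 40 → total 230, payoff 101. No gain.
Village 2 (pledges 80, payoff 61): dropping to 0 → total 110, payoff 0. No gain.
Village 3 (pledges 40, payoff 101): dropping to 0 → total 150, payoff 0. No gain.
Village 4 (pledges 0, payoff 141): pledging 60 → total 250, payoff 81. No gain.
Village 5 (pledges 70, payoff 71): dropping to 0 → total 120, payoff 0. No gain.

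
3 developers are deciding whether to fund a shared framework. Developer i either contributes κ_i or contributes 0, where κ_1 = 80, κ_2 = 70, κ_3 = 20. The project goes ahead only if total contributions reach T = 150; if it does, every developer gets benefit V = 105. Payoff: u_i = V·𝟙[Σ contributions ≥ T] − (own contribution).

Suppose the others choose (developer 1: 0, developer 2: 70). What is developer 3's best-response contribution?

0

Others' total = 70. Even contributing 20 gives 90 < 150: no benefit either way.
Best response: 0.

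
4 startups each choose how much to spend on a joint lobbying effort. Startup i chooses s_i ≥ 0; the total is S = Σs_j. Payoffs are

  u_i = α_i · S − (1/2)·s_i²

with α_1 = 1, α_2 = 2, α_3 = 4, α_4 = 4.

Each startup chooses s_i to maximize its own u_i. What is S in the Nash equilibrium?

11

Startup i's FOC: ∂u_i/∂s_i = α_i − s_i = 0, so s_i* = α_i.
NE contributions = (1, 2, 4, 4); S = 11.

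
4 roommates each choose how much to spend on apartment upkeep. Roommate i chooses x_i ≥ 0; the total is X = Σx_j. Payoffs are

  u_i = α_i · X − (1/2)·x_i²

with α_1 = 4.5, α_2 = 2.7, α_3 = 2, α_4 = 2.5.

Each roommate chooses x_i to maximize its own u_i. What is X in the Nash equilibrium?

Roommate i's FOC: ∂u_i/∂x_i = α_i − x_i = 0, so x_i* = α_i.
NE contributions = (4.5, 2.7, 2, 2.5); X = 11.7.

11.7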